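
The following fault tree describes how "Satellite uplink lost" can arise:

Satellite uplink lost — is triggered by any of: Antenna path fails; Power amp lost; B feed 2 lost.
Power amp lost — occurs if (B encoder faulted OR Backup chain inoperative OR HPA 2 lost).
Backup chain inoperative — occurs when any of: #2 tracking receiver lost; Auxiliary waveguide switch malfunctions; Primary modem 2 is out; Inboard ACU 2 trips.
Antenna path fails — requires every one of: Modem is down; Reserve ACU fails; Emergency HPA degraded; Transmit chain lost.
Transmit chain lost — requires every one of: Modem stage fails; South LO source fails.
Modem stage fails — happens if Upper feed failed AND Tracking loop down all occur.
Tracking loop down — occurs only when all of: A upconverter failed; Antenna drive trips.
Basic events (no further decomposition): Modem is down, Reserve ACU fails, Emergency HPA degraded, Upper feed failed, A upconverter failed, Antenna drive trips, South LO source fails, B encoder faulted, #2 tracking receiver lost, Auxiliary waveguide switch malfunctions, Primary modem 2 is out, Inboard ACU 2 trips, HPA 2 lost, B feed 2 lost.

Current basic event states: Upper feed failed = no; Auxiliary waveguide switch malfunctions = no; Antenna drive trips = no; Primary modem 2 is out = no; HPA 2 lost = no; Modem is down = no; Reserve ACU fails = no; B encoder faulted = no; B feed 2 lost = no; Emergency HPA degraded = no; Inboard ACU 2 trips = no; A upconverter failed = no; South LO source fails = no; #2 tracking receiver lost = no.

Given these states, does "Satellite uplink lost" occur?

No

Tracking loop down [AND]: A upconverter failed=not, Antenna drive trips=not → not all inputs occur → does not occur.
Modem stage fails [AND]: Upper feed failed=not, Tracking loop down=not → not all inputs occur → does not occur.
Transmit chain lost [AND]: Modem stage fails=not, South LO source fails=not → not all inputs occur → does not occur.
Antenna path fails [AND]: Modem is down=not, Reserve ACU fails=not, Emergency HPA degraded=not, Transmit chain lost=not → not all inputs occur → does not occur.
Backup chain inoperative [OR]: #2 tracking receiver lost=not, Auxiliary waveguide switch malfunctions=not, Primary modem 2 is out=not, Inboard ACU 2 trips=not → no input occurs → does not occur.
Power amp lost [OR]: B encoder faulted=not, Backup chain inoperative=not, HPA 2 lost=not → no input occurs → does not occur.
Satellite uplink lost [OR]: Antenna path fails=not, Power amp lost=not, B feed 2 lost=not → no input occurs → does not occur.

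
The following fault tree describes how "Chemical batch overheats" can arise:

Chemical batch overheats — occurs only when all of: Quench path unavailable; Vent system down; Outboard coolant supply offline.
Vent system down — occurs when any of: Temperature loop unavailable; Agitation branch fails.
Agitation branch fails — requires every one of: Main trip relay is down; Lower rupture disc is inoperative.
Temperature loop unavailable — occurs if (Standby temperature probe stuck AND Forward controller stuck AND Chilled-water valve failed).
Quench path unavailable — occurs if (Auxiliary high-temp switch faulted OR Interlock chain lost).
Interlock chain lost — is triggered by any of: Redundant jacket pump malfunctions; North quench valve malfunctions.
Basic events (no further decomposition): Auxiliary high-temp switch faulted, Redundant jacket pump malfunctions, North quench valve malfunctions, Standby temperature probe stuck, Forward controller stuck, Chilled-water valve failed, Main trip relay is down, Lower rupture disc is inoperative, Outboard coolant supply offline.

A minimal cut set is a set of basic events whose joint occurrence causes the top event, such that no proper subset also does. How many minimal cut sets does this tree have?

Interlock chain lost [OR]: union of children's cut sets → 2 cut set(s).
Quench path unavailable [OR]: union of children's cut sets → 3 cut set(s).
Temperature loop unavailable [AND]: one cut set from each child combined → 1 × 1 × 1 = 1 cut set(s).
Agitation branch fails [AND]: one cut set from each child combined → 1 × 1 = 1 cut set(s).
Vent system down [OR]: union of children's cut sets → 2 cut set(s).
Chemical batch overheats [AND]: one cut set from each child combined → 3 × 2 × 1 = 6 cut set(s).
Minimal cut sets: {Auxiliary high-temp switch faulted, Chilled-water valve failed, Forward controller stuck, Outboard coolant supply offline, Standby temperature probe stuck}; {Auxiliary high-temp switch faulted, Lower rupture disc is inoperative, Main trip relay is down, Outboard coolant supply offline}; {Chilled-water valve failed, Forward controller stuck, Outboard coolant supply offline, Redundant jacket pump malfunctions, Standby temperature probe stuck}; {Lower rupture disc is inoperative, Main trip relay is down, Outboard coolant supply offline, Redundant jacket pump malfunctions}; {Chilled-water valve failed, Forward controller stuck, North quench valve malfunctions, Outboard coolant supply offline, Standby temperature probe stuck}; {Lower rupture disc is inoperative, Main trip relay is down, North quench valve malfunctions, Outboard coolant supply offline}.

6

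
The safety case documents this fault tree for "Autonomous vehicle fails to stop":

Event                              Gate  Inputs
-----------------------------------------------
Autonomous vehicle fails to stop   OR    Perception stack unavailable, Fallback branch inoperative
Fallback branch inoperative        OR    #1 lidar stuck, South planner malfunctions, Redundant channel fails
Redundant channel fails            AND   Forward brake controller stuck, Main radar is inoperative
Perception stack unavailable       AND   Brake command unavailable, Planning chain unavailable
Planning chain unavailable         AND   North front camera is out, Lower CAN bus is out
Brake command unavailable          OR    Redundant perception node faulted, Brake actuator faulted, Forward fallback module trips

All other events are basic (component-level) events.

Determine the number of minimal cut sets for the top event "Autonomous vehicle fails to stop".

Brake command unavailable [OR]: union of children's cut sets → 3 cut set(s).
Planning chain unavailable [AND]: one cut set from each child combined → 1 × 1 = 1 cut set(s).
Perception stack unavailable [AND]: one cut set from each child combined → 3 × 1 = 3 cut set(s).
Redundant channel fails [AND]: one cut set from each child combined → 1 × 1 = 1 cut set(s).
Fallback branch inoperative [OR]: union of children's cut sets → 3 cut set(s).
Autonomous vehicle fails to stop [OR]: union of children's cut sets → 6 cut set(s).
Minimal cut sets: {Lower CAN bus is out, North front camera is out, Redundant perception node faulted}; {Brake actuator faulted, Lower CAN bus is out, North front camera is out}; {Forward fallback module trips, Lower CAN bus is out, North front camera is out}; {#1 lidar stuck}; {South planner malfunctions}; {Forward brake controller stuck, Main radar is inoperative}.

6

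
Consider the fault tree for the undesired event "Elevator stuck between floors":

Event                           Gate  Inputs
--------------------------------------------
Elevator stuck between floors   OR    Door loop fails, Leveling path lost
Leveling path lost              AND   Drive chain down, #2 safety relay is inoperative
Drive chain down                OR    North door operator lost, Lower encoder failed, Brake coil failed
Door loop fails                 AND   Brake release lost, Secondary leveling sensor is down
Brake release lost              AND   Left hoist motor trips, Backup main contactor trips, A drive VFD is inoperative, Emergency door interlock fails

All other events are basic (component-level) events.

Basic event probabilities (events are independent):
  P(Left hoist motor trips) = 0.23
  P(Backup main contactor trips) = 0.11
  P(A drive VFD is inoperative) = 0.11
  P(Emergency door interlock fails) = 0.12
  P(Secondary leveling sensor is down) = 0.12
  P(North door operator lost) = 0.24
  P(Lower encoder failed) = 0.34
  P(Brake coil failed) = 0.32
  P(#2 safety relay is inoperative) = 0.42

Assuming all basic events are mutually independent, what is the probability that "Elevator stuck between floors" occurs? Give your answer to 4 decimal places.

P(Brake release lost) [AND] = 0.23 × 0.11 × 0.11 × 0.12 = 0.000334
P(Door loop fails) [AND] = 0.000334 × 0.12 = 0.000040
P(Drive chain down) [OR] = 1 − (1−0.24) × (1−0.34) × (1−0.32) = 0.658912
P(Leveling path lost) [AND] = 0.658912 × 0.42 = 0.276743
P(Elevator stuck between floors) [OR] = 1 − (1−0.000040) × (1−0.276743) = 0.276772
Rounded to 4 decimal places: P(Elevator stuck between floors) ≈ 0.2768.

0.2768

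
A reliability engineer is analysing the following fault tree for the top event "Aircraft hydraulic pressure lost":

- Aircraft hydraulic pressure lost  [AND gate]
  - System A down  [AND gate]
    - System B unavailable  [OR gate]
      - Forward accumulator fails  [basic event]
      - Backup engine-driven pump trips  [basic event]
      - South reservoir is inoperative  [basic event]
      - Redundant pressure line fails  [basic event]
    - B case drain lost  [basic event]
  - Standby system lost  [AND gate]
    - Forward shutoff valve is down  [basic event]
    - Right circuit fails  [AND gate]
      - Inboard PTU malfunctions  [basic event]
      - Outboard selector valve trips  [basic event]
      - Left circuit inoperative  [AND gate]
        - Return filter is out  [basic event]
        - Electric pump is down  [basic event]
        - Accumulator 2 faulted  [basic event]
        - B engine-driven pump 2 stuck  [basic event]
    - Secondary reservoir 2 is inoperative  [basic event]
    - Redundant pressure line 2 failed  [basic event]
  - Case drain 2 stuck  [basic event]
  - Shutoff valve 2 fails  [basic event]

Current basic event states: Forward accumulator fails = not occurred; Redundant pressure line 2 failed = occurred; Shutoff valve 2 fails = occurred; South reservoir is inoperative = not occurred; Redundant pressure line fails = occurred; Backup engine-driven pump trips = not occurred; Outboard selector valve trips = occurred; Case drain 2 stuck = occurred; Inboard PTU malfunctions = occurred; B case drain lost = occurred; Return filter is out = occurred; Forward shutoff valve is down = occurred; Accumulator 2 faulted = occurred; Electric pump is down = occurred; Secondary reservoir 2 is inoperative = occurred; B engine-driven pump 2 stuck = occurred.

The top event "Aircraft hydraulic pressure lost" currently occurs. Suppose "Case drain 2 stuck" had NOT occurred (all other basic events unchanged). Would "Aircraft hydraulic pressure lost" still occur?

Counterfactual: set "Case drain 2 stuck" to not occurred.
System B unavailable [OR]: Forward accumulator fails=not, Backup engine-driven pump trips=not, South reservoir is inoperative=not, Redundant pressure line fails=occurs → at least one input occurs → occurs.
System A down [AND]: System B unavailable=occurs, B case drain lost=occurs → all inputs occur → occurs.
Left circuit inoperative [AND]: Return filter is out=occurs, Electric pump is down=occurs, Accumulator 2 faulted=occurs, B engine-driven pump 2 stuck=occurs → all inputs occur → occurs.
Right circuit fails [AND]: Inboard PTU malfunctions=occurs, Outboard selector valve trips=occurs, Left circuit inoperative=occurs → all inputs occur → occurs.
Standby system lost [AND]: Forward shutoff valve is down=occurs, Right circuit fails=occurs, Secondary reservoir 2 is inoperative=occurs, Redundant pressure line 2 failed=occurs → all inputs occur → occurs.
Aircraft hydraulic pressure lost [AND]: System A down=occurs, Standby system lost=occurs, Case drain 2 stuck=not, Shutoff valve 2 fails=occurs → not all inputs occur → does not occur.

No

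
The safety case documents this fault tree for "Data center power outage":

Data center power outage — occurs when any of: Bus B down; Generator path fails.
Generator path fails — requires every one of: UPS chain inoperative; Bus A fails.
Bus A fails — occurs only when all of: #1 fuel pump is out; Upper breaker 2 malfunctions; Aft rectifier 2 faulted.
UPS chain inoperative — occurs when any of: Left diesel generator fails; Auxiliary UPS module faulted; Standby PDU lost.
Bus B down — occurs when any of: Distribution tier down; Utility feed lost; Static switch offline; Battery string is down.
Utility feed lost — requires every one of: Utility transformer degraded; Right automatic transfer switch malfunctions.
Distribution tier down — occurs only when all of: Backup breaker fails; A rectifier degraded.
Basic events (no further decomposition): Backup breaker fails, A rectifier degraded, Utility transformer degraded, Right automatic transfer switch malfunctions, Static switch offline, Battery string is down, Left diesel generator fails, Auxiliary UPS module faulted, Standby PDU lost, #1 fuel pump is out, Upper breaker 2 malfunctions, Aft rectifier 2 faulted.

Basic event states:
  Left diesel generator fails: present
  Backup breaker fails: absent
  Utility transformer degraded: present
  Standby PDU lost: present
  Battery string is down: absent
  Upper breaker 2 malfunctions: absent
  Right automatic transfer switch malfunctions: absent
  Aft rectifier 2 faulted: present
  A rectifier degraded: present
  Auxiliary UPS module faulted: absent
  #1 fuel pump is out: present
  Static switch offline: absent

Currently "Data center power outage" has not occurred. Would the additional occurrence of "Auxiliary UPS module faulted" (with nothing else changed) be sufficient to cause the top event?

No

Counterfactual: set "Auxiliary UPS module faulted" to occurred.
Distribution tier down [AND]: Backup breaker fails=not, A rectifier degraded=occurs → not all inputs occur → does not occur.
Utility feed lost [AND]: Utility transformer degraded=occurs, Right automatic transfer switch malfunctions=not → not all inputs occur → does not occur.
Bus B down [OR]: Distribution tier down=not, Utility feed lost=not, Static switch offline=not, Battery string is down=not → no input occurs → does not occur.
UPS chain inoperative [OR]: Left diesel generator fails=occurs, Auxiliary UPS module faulted=occurs, Standby PDU lost=occurs → at least one input occurs → occurs.
Bus A fails [AND]: #1 fuel pump is out=occurs, Upper breaker 2 malfunctions=not, Aft rectifier 2 faulted=occurs → not all inputs occur → does not occur.
Generator path fails [AND]: UPS chain inoperative=occurs, Bus A fails=not → not all inputs occur → does not occur.
Data center power outage [OR]: Bus B down=not, Generator path fails=not → no input occurs → does not occur.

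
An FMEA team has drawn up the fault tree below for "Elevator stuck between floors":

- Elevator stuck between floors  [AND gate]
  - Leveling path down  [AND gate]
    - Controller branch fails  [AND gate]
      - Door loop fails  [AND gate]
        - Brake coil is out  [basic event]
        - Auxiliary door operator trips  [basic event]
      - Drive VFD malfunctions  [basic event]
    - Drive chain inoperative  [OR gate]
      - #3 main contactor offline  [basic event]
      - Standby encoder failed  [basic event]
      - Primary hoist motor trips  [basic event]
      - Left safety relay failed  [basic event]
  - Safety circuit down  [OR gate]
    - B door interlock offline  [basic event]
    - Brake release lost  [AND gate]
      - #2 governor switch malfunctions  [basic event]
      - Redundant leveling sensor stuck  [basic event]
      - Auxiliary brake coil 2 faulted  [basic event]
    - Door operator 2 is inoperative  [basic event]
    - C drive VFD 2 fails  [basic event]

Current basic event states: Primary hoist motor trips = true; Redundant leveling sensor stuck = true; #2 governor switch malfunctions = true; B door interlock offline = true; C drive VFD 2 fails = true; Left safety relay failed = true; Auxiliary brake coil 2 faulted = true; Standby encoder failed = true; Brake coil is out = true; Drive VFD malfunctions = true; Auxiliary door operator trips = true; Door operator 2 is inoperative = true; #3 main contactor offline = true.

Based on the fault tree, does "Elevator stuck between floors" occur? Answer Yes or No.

Yes

Door loop fails [AND]: Brake coil is out=occurs, Auxiliary door operator trips=occurs → all inputs occur → occurs.
Controller branch fails [AND]: Door loop fails=occurs, Drive VFD malfunctions=occurs → all inputs occur → occurs.
Drive chain inoperative [OR]: #3 main contactor offline=occurs, Standby encoder failed=occurs, Primary hoist motor trips=occurs, Left safety relay failed=occurs → at least one input occurs → occurs.
Leveling path down [AND]: Controller branch fails=occurs, Drive chain inoperative=occurs → all inputs occur → occurs.
Brake release lost [AND]: #2 governor switch malfunctions=occurs, Redundant leveling sensor stuck=occurs, Auxiliary brake coil 2 faulted=occurs → all inputs occur → occurs.
Safety circuit down [OR]: B door interlock offline=occurs, Brake release lost=occurs, Door operator 2 is inoperative=occurs, C drive VFD 2 fails=occurs → at least one input occurs → occurs.
Elevator stuck between floors [AND]: Leveling path down=occurs, Safety circuit down=occurs → all inputs occur → occurs.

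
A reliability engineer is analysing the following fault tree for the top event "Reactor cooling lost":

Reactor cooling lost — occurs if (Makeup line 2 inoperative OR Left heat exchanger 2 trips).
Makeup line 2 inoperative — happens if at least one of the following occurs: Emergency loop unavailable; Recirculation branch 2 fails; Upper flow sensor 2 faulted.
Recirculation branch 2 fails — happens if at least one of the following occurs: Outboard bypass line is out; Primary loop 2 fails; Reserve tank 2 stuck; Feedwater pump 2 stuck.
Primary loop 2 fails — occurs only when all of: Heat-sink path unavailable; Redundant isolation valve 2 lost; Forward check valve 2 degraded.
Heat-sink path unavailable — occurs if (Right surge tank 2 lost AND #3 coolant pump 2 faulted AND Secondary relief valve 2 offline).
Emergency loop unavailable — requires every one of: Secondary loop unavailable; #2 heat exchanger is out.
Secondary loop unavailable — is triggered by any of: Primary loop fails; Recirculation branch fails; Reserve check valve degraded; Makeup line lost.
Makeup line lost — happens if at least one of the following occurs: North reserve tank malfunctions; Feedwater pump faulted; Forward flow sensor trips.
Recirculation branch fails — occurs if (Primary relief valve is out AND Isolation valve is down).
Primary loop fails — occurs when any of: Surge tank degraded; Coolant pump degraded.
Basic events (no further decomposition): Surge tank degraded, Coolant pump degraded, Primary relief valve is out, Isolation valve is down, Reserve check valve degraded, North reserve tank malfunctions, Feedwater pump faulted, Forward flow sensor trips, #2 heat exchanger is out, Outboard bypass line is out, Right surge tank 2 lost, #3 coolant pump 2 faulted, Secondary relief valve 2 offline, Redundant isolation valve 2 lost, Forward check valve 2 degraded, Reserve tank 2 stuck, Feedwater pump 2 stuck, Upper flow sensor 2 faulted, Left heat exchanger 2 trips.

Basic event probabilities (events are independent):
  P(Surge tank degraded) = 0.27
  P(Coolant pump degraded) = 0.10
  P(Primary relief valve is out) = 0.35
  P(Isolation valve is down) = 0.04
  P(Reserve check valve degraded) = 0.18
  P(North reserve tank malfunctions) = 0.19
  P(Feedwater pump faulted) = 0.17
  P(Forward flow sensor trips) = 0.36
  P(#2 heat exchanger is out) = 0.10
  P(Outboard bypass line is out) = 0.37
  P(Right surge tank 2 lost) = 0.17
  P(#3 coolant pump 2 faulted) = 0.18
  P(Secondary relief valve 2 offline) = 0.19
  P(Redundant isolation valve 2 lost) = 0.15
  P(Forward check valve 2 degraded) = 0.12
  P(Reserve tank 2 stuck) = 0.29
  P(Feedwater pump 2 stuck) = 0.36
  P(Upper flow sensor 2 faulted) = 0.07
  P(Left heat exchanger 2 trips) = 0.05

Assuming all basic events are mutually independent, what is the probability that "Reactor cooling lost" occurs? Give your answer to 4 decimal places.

0.7666

P(Primary loop fails) [OR] = 1 − (1−0.27) × (1−0.10) = 0.343000
P(Recirculation branch fails) [AND] = 0.35 × 0.04 = 0.014000
P(Makeup line lost) [OR] = 1 − (1−0.19) × (1−0.17) × (1−0.36) = 0.569728
P(Secondary loop unavailable) [OR] = 1 − (1−0.343000) × (1−0.014000) × (1−0.18) × (1−0.569728) = 0.771441
P(Emergency loop unavailable) [AND] = 0.771441 × 0.10 = 0.077144
P(Heat-sink path unavailable) [AND] = 0.17 × 0.18 × 0.19 = 0.005814
P(Primary loop 2 fails) [AND] = 0.005814 × 0.15 × 0.12 = 0.000105
P(Recirculation branch 2 fails) [OR] = 1 − (1−0.37) × (1−0.000105) × (1−0.29) × (1−0.36) = 0.713758
P(Makeup line 2 inoperative) [OR] = 1 − (1−0.077144) × (1−0.713758) × (1−0.07) = 0.754331
P(Reactor cooling lost) [OR] = 1 − (1−0.754331) × (1−0.05) = 0.766614
Rounded to 4 decimal places: P(Reactor cooling lost) ≈ 0.7666.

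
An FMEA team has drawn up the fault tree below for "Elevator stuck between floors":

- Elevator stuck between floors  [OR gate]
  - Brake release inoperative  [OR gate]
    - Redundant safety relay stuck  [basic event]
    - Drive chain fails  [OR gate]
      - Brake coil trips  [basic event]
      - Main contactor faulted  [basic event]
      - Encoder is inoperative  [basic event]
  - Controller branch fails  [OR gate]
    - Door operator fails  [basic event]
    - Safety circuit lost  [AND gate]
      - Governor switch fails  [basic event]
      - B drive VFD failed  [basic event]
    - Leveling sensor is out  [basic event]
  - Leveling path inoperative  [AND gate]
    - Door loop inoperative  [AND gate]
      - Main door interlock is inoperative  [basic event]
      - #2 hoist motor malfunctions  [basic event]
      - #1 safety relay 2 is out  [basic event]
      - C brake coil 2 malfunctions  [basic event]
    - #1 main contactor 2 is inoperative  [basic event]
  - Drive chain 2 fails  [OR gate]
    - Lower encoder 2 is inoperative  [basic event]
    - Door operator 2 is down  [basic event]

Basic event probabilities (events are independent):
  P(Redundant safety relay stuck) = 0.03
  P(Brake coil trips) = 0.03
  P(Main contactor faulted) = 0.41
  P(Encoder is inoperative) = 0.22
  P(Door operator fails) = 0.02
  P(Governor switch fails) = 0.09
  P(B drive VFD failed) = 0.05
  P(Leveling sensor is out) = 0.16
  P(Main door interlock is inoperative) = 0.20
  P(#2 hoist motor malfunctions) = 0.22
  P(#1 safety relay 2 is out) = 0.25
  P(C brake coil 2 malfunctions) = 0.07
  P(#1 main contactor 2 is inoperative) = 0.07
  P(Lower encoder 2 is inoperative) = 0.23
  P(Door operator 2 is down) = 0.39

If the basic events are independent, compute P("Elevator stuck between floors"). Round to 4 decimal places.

0.8333

P(Drive chain fails) [OR] = 1 − (1−0.03) × (1−0.41) × (1−0.22) = 0.553606
P(Brake release inoperative) [OR] = 1 − (1−0.03) × (1−0.553606) = 0.566998
P(Safety circuit lost) [AND] = 0.09 × 0.05 = 0.004500
P(Controller branch fails) [OR] = 1 − (1−0.02) × (1−0.004500) × (1−0.16) = 0.180504
P(Door loop inoperative) [AND] = 0.20 × 0.22 × 0.25 × 0.07 = 0.000770
P(Leveling path inoperative) [AND] = 0.000770 × 0.07 = 0.000054
P(Drive chain 2 fails) [OR] = 1 − (1−0.23) × (1−0.39) = 0.530300
P(Elevator stuck between floors) [OR] = 1 − (1−0.566998) × (1−0.180504) × (1−0.000054) × (1−0.530300) = 0.833339
Rounded to 4 decimal places: P(Elevator stuck between floors) ≈ 0.8333.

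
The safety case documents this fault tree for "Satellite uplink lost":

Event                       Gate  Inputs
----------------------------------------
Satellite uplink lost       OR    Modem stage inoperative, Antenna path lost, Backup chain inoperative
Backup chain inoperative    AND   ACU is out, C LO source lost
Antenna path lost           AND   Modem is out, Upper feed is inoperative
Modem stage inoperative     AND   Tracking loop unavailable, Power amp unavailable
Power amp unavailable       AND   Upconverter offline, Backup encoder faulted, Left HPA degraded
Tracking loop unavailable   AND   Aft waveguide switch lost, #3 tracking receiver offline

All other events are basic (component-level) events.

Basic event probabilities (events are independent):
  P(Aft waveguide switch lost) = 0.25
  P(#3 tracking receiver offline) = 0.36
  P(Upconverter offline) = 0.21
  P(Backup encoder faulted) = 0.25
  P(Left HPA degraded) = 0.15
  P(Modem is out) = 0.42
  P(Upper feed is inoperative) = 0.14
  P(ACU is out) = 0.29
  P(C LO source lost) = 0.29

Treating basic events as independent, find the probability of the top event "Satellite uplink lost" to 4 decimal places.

0.1386

P(Tracking loop unavailable) [AND] = 0.25 × 0.36 = 0.090000
P(Power amp unavailable) [AND] = 0.21 × 0.25 × 0.15 = 0.007875
P(Modem stage inoperative) [AND] = 0.090000 × 0.007875 = 0.000709
P(Antenna path lost) [AND] = 0.42 × 0.14 = 0.058800
P(Backup chain inoperative) [AND] = 0.29 × 0.29 = 0.084100
P(Satellite uplink lost) [OR] = 1 − (1−0.000709) × (1−0.058800) × (1−0.084100) = 0.138566
Rounded to 4 decimal places: P(Satellite uplink lost) ≈ 0.1386.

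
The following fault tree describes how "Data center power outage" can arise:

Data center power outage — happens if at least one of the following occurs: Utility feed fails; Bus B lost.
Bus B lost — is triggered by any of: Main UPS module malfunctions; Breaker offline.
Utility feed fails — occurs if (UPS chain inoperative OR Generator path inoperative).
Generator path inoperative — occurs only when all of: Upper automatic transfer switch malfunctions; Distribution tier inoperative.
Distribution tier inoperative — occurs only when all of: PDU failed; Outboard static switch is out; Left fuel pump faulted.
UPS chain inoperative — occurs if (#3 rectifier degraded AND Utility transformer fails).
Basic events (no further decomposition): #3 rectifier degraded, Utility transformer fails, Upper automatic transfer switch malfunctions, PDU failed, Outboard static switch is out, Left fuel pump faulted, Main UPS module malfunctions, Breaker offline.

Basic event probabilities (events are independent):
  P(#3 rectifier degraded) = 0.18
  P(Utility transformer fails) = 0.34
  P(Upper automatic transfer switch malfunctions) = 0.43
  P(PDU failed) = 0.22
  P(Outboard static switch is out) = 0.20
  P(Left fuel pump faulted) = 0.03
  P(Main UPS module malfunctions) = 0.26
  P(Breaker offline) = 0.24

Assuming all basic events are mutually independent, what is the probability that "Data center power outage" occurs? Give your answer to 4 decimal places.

P(UPS chain inoperative) [AND] = 0.18 × 0.34 = 0.061200
P(Distribution tier inoperative) [AND] = 0.22 × 0.20 × 0.03 = 0.001320
P(Generator path inoperative) [AND] = 0.43 × 0.001320 = 0.000568
P(Utility feed fails) [OR] = 1 − (1−0.061200) × (1−0.000568) = 0.061733
P(Bus B lost) [OR] = 1 − (1−0.26) × (1−0.24) = 0.437600
P(Data center power outage) [OR] = 1 − (1−0.061733) × (1−0.437600) = 0.472319
Rounded to 4 decimal places: P(Data center power outage) ≈ 0.4723.

0.4723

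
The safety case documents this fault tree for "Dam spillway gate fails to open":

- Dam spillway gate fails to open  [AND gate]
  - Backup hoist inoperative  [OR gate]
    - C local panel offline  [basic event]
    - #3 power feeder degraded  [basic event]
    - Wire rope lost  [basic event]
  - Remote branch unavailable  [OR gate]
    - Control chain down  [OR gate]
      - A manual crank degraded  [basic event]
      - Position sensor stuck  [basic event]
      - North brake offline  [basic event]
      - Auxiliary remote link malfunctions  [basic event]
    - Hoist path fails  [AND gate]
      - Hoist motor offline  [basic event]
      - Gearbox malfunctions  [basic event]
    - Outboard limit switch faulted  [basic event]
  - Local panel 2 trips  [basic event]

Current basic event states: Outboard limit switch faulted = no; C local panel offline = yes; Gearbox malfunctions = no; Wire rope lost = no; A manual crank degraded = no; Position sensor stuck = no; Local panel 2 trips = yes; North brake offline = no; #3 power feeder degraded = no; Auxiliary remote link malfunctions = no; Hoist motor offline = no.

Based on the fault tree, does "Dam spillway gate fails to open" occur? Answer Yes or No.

Backup hoist inoperative [OR]: C local panel offline=occurs, #3 power feeder degraded=not, Wire rope lost=not → at least one input occurs → occurs.
Control chain down [OR]: A manual crank degraded=not, Position sensor stuck=not, North brake offline=not, Auxiliary remote link malfunctions=not → no input occurs → does not occur.
Hoist path fails [AND]: Hoist motor offline=not, Gearbox malfunctions=not → not all inputs occur → does not occur.
Remote branch unavailable [OR]: Control chain down=not, Hoist path fails=not, Outboard limit switch faulted=not → no input occurs → does not occur.
Dam spillway gate fails to open [AND]: Backup hoist inoperative=occurs, Remote branch unavailable=not, Local panel 2 trips=occurs → not all inputs occur → does not occur.

No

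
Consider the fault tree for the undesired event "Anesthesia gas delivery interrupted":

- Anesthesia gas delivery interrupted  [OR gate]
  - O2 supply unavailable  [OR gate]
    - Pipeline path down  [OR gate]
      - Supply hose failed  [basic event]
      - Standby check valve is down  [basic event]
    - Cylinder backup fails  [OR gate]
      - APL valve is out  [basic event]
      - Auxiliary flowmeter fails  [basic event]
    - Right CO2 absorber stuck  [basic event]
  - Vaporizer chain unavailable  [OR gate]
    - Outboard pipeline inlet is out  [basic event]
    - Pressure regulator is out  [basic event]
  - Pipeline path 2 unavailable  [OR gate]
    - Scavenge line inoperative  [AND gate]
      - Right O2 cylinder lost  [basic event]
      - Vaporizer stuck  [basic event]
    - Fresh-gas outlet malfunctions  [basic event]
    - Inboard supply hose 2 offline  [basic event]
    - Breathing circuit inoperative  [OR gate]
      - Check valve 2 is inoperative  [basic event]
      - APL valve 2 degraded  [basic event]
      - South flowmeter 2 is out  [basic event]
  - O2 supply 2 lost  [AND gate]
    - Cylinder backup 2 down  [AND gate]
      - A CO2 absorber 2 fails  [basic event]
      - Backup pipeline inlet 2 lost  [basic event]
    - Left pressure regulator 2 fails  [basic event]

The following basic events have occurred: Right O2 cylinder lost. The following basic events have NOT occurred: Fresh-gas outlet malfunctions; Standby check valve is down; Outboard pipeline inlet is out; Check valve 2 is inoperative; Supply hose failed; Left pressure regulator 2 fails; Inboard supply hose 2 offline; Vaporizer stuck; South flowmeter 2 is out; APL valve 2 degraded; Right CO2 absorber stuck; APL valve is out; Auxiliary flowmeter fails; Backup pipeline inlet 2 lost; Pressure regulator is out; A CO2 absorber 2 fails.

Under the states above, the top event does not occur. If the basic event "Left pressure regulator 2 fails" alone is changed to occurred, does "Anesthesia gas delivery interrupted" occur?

No

Counterfactual: set "Left pressure regulator 2 fails" to occurred.
Pipeline path down [OR]: Supply hose failed=not, Standby check valve is down=not → no input occurs → does not occur.
Cylinder backup fails [OR]: APL valve is out=not, Auxiliary flowmeter fails=not → no input occurs → does not occur.
O2 supply unavailable [OR]: Pipeline path down=not, Cylinder backup fails=not, Right CO2 absorber stuck=not → no input occurs → does not occur.
Vaporizer chain unavailable [OR]: Outboard pipeline inlet is out=not, Pressure regulator is out=not → no input occurs → does not occur.
Scavenge line inoperative [AND]: Right O2 cylinder lost=occurs, Vaporizer stuck=not → not all inputs occur → does not occur.
Breathing circuit inoperative [OR]: Check valve 2 is inoperative=not, APL valve 2 degraded=not, South flowmeter 2 is out=not → no input occurs → does not occur.
Pipeline path 2 unavailable [OR]: Scavenge line inoperative=not, Fresh-gas outlet malfunctions=not, Inboard supply hose 2 offline=not, Breathing circuit inoperative=not → no input occurs → does not occur.
Cylinder backup 2 down [AND]: A CO2 absorber 2 fails=not, Backup pipeline inlet 2 lost=not → not all inputs occur → does not occur.
O2 supply 2 lost [AND]: Cylinder backup 2 down=not, Left pressure regulator 2 fails=occurs → not all inputs occur → does not occur.
Anesthesia gas delivery interrupted [OR]: O2 supply unavailable=not, Vaporizer chain unavailable=not, Pipeline path 2 unavailable=not, O2 supply 2 lost=not → no input occurs → does not occur.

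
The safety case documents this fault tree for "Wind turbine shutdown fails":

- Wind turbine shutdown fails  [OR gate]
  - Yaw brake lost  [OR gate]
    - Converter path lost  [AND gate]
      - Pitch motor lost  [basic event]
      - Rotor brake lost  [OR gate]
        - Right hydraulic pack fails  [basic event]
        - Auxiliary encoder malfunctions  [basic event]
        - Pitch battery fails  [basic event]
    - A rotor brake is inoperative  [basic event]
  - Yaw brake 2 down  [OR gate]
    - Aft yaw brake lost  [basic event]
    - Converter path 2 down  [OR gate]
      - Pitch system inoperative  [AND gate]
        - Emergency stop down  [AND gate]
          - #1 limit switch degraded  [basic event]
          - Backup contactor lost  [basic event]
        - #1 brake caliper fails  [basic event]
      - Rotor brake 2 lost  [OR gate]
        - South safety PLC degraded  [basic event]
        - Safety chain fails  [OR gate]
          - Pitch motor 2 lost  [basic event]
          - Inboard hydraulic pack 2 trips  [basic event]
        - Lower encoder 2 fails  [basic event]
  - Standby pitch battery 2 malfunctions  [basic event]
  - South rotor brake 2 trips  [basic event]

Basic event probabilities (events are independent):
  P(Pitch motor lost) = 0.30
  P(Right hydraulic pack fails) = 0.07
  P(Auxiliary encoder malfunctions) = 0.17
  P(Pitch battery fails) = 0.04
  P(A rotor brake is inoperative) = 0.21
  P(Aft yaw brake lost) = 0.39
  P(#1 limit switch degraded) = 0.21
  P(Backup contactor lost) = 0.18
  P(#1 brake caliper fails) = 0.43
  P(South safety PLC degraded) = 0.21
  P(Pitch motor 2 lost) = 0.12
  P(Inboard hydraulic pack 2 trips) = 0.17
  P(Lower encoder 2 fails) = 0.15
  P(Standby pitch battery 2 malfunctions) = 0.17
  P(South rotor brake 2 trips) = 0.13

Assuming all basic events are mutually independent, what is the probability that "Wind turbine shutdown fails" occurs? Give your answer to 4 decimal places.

P(Rotor brake lost) [OR] = 1 − (1−0.07) × (1−0.17) × (1−0.04) = 0.258976
P(Converter path lost) [AND] = 0.30 × 0.258976 = 0.077693
P(Yaw brake lost) [OR] = 1 − (1−0.077693) × (1−0.21) = 0.271377
P(Emergency stop down) [AND] = 0.21 × 0.18 = 0.037800
P(Pitch system inoperative) [AND] = 0.037800 × 0.43 = 0.016254
P(Safety chain fails) [OR] = 1 − (1−0.12) × (1−0.17) = 0.269600
P(Rotor brake 2 lost) [OR] = 1 − (1−0.21) × (1−0.269600) × (1−0.15) = 0.509536
P(Converter path 2 down) [OR] = 1 − (1−0.016254) × (1−0.509536) = 0.517508
P(Yaw brake 2 down) [OR] = 1 − (1−0.39) × (1−0.517508) = 0.705680
P(Wind turbine shutdown fails) [OR] = 1 − (1−0.271377) × (1−0.705680) × (1−0.17) × (1−0.13) = 0.845147
Rounded to 4 decimal places: P(Wind turbine shutdown fails) ≈ 0.8451.

0.8451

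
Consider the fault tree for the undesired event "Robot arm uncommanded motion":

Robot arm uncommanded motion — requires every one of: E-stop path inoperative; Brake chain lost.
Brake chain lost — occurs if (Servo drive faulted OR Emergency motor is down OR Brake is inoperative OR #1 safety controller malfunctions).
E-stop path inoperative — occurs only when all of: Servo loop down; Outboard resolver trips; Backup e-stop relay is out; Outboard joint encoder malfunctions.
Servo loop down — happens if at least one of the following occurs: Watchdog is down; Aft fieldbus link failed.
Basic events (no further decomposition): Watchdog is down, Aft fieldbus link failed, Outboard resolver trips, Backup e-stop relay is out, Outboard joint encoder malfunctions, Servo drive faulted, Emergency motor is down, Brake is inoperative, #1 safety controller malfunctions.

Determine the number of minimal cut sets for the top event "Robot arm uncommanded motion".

Servo loop down [OR]: union of children's cut sets → 2 cut set(s).
E-stop path inoperative [AND]: one cut set from each child combined → 2 × 1 × 1 × 1 = 2 cut set(s).
Brake chain lost [OR]: union of children's cut sets → 4 cut set(s).
Robot arm uncommanded motion [AND]: one cut set from each child combined → 2 × 4 = 8 cut set(s).
Minimal cut sets: {Backup e-stop relay is out, Outboard joint encoder malfunctions, Outboard resolver trips, Servo drive faulted, Watchdog is down}; {Backup e-stop relay is out, Emergency motor is down, Outboard joint encoder malfunctions, Outboard resolver trips, Watchdog is down}; {Backup e-stop relay is out, Brake is inoperative, Outboard joint encoder malfunctions, Outboard resolver trips, Watchdog is down}; {#1 safety controller malfunctions, Backup e-stop relay is out, Outboard joint encoder malfunctions, Outboard resolver trips, Watchdog is down}; {Aft fieldbus link failed, Backup e-stop relay is out, Outboard joint encoder malfunctions, Outboard resolver trips, Servo drive faulted}; {Aft fieldbus link failed, Backup e-stop relay is out, Emergency motor is down, Outboard joint encoder malfunctions, Outboard resolver trips}; {Aft fieldbus link failed, Backup e-stop relay is out, Brake is inoperative, Outboard joint encoder malfunctions, Outboard resolver trips}; {#1 safety controller malfunctions, Aft fieldbus link failed, Backup e-stop relay is out, Outboard joint encoder malfunctions, Outboard resolver trips}.

8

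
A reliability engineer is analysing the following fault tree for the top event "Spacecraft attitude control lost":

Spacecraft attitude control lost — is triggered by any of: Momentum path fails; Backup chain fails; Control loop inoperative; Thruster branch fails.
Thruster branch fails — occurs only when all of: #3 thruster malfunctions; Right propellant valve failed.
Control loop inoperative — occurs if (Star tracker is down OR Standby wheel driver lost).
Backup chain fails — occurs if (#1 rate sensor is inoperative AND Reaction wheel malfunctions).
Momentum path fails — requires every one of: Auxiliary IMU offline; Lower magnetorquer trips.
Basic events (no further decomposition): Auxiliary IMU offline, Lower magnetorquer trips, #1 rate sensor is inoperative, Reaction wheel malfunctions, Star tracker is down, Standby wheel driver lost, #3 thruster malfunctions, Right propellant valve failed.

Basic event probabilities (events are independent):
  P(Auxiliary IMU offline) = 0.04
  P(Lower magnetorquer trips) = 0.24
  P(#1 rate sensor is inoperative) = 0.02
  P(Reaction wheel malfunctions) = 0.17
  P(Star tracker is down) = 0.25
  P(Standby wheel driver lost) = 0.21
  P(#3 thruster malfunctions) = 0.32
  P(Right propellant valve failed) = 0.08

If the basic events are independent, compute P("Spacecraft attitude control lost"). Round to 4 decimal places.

0.4302

P(Momentum path fails) [AND] = 0.04 × 0.24 = 0.009600
P(Backup chain fails) [AND] = 0.02 × 0.17 = 0.003400
P(Control loop inoperative) [OR] = 1 − (1−0.25) × (1−0.21) = 0.407500
P(Thruster branch fails) [AND] = 0.32 × 0.08 = 0.025600
P(Spacecraft attitude control lost) [OR] = 1 − (1−0.009600) × (1−0.003400) × (1−0.407500) × (1−0.025600) = 0.430154
Rounded to 4 decimal places: P(Spacecraft attitude control lost) ≈ 0.4302.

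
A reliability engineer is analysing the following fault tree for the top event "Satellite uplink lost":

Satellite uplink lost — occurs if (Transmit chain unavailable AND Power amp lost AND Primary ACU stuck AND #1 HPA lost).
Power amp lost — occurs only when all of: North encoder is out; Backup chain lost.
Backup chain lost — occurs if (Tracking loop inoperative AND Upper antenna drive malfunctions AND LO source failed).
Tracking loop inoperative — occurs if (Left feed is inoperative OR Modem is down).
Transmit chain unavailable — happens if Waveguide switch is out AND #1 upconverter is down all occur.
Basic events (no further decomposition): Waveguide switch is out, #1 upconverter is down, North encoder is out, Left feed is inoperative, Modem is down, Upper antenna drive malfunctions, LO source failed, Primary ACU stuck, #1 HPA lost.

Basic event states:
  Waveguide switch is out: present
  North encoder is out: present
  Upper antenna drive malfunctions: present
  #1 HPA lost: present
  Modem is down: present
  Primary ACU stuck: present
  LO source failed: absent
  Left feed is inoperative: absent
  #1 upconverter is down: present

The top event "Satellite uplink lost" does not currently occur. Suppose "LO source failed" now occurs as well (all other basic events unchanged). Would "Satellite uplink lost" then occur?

Counterfactual: set "LO source failed" to occurred.
Transmit chain unavailable [AND]: Waveguide switch is out=occurs, #1 upconverter is down=occurs → all inputs occur → occurs.
Tracking loop inoperative [OR]: Left feed is inoperative=not, Modem is down=occurs → at least one input occurs → occurs.
Backup chain lost [AND]: Tracking loop inoperative=occurs, Upper antenna drive malfunctions=occurs, LO source failed=occurs → all inputs occur → occurs.
Power amp lost [AND]: North encoder is out=occurs, Backup chain lost=occurs → all inputs occur → occurs.
Satellite uplink lost [AND]: Transmit chain unavailable=occurs, Power amp lost=occurs, Primary ACU stuck=occurs, #1 HPA lost=occurs → all inputs occur → occurs.

Yes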